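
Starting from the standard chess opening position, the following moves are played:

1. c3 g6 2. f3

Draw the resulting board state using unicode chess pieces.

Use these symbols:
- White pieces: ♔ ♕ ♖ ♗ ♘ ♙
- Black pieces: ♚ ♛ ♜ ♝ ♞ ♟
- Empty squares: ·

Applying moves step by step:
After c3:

♜ ♞ ♝ ♛ ♚ ♝ ♞ ♜
♟ ♟ ♟ ♟ ♟ ♟ ♟ ♟
· · · · · · · ·
· · · · · · · ·
· · · · · · · ·
· · ♙ · · · · ·
♙ ♙ · ♙ ♙ ♙ ♙ ♙
♖ ♘ ♗ ♕ ♔ ♗ ♘ ♖


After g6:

♜ ♞ ♝ ♛ ♚ ♝ ♞ ♜
♟ ♟ ♟ ♟ ♟ ♟ · ♟
· · · · · · ♟ ·
· · · · · · · ·
· · · · · · · ·
· · ♙ · · · · ·
♙ ♙ · ♙ ♙ ♙ ♙ ♙
♖ ♘ ♗ ♕ ♔ ♗ ♘ ♖


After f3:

♜ ♞ ♝ ♛ ♚ ♝ ♞ ♜
♟ ♟ ♟ ♟ ♟ ♟ · ♟
· · · · · · ♟ ·
· · · · · · · ·
· · · · · · · ·
· · ♙ · · ♙ · ·
♙ ♙ · ♙ ♙ · ♙ ♙
♖ ♘ ♗ ♕ ♔ ♗ ♘ ♖



  a b c d e f g h
  ─────────────────
8│♜ ♞ ♝ ♛ ♚ ♝ ♞ ♜│8
7│♟ ♟ ♟ ♟ ♟ ♟ · ♟│7
6│· · · · · · ♟ ·│6
5│· · · · · · · ·│5
4│· · · · · · · ·│4
3│· · ♙ · · ♙ · ·│3
2│♙ ♙ · ♙ ♙ · ♙ ♙│2
1│♖ ♘ ♗ ♕ ♔ ♗ ♘ ♖│1
  ─────────────────
  a b c d e f g h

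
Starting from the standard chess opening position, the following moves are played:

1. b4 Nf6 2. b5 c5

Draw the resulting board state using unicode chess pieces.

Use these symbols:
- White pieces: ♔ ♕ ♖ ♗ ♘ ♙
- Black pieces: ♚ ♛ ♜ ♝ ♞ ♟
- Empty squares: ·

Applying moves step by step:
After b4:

♜ ♞ ♝ ♛ ♚ ♝ ♞ ♜
♟ ♟ ♟ ♟ ♟ ♟ ♟ ♟
· · · · · · · ·
· · · · · · · ·
· ♙ · · · · · ·
· · · · · · · ·
♙ · ♙ ♙ ♙ ♙ ♙ ♙
♖ ♘ ♗ ♕ ♔ ♗ ♘ ♖


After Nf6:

♜ ♞ ♝ ♛ ♚ ♝ · ♜
♟ ♟ ♟ ♟ ♟ ♟ ♟ ♟
· · · · · ♞ · ·
· · · · · · · ·
· ♙ · · · · · ·
· · · · · · · ·
♙ · ♙ ♙ ♙ ♙ ♙ ♙
♖ ♘ ♗ ♕ ♔ ♗ ♘ ♖


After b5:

♜ ♞ ♝ ♛ ♚ ♝ · ♜
♟ ♟ ♟ ♟ ♟ ♟ ♟ ♟
· · · · · ♞ · ·
· ♙ · · · · · ·
· · · · · · · ·
· · · · · · · ·
♙ · ♙ ♙ ♙ ♙ ♙ ♙
♖ ♘ ♗ ♕ ♔ ♗ ♘ ♖


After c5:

♜ ♞ ♝ ♛ ♚ ♝ · ♜
♟ ♟ · ♟ ♟ ♟ ♟ ♟
· · · · · ♞ · ·
· ♙ ♟ · · · · ·
· · · · · · · ·
· · · · · · · ·
♙ · ♙ ♙ ♙ ♙ ♙ ♙
♖ ♘ ♗ ♕ ♔ ♗ ♘ ♖



  a b c d e f g h
  ─────────────────
8│♜ ♞ ♝ ♛ ♚ ♝ · ♜│8
7│♟ ♟ · ♟ ♟ ♟ ♟ ♟│7
6│· · · · · ♞ · ·│6
5│· ♙ ♟ · · · · ·│5
4│· · · · · · · ·│4
3│· · · · · · · ·│3
2│♙ · ♙ ♙ ♙ ♙ ♙ ♙│2
1│♖ ♘ ♗ ♕ ♔ ♗ ♘ ♖│1
  ─────────────────
  a b c d e f g h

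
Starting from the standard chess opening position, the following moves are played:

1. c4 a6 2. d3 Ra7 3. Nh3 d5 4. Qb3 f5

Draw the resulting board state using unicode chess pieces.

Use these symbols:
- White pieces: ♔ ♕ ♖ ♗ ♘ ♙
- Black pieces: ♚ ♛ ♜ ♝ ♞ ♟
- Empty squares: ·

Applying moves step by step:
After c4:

♜ ♞ ♝ ♛ ♚ ♝ ♞ ♜
♟ ♟ ♟ ♟ ♟ ♟ ♟ ♟
· · · · · · · ·
· · · · · · · ·
· · ♙ · · · · ·
· · · · · · · ·
♙ ♙ · ♙ ♙ ♙ ♙ ♙
♖ ♘ ♗ ♕ ♔ ♗ ♘ ♖


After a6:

♜ ♞ ♝ ♛ ♚ ♝ ♞ ♜
· ♟ ♟ ♟ ♟ ♟ ♟ ♟
♟ · · · · · · ·
· · · · · · · ·
· · ♙ · · · · ·
· · · · · · · ·
♙ ♙ · ♙ ♙ ♙ ♙ ♙
♖ ♘ ♗ ♕ ♔ ♗ ♘ ♖


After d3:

♜ ♞ ♝ ♛ ♚ ♝ ♞ ♜
· ♟ ♟ ♟ ♟ ♟ ♟ ♟
♟ · · · · · · ·
· · · · · · · ·
· · ♙ · · · · ·
· · · ♙ · · · ·
♙ ♙ · · ♙ ♙ ♙ ♙
♖ ♘ ♗ ♕ ♔ ♗ ♘ ♖


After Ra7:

· ♞ ♝ ♛ ♚ ♝ ♞ ♜
♜ ♟ ♟ ♟ ♟ ♟ ♟ ♟
♟ · · · · · · ·
· · · · · · · ·
· · ♙ · · · · ·
· · · ♙ · · · ·
♙ ♙ · · ♙ ♙ ♙ ♙
♖ ♘ ♗ ♕ ♔ ♗ ♘ ♖


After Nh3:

· ♞ ♝ ♛ ♚ ♝ ♞ ♜
♜ ♟ ♟ ♟ ♟ ♟ ♟ ♟
♟ · · · · · · ·
· · · · · · · ·
· · ♙ · · · · ·
· · · ♙ · · · ♘
♙ ♙ · · ♙ ♙ ♙ ♙
♖ ♘ ♗ ♕ ♔ ♗ · ♖


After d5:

· ♞ ♝ ♛ ♚ ♝ ♞ ♜
♜ ♟ ♟ · ♟ ♟ ♟ ♟
♟ · · · · · · ·
· · · ♟ · · · ·
· · ♙ · · · · ·
· · · ♙ · · · ♘
♙ ♙ · · ♙ ♙ ♙ ♙
♖ ♘ ♗ ♕ ♔ ♗ · ♖


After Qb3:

· ♞ ♝ ♛ ♚ ♝ ♞ ♜
♜ ♟ ♟ · ♟ ♟ ♟ ♟
♟ · · · · · · ·
· · · ♟ · · · ·
· · ♙ · · · · ·
· ♕ · ♙ · · · ♘
♙ ♙ · · ♙ ♙ ♙ ♙
♖ ♘ ♗ · ♔ ♗ · ♖


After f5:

· ♞ ♝ ♛ ♚ ♝ ♞ ♜
♜ ♟ ♟ · ♟ · ♟ ♟
♟ · · · · · · ·
· · · ♟ · ♟ · ·
· · ♙ · · · · ·
· ♕ · ♙ · · · ♘
♙ ♙ · · ♙ ♙ ♙ ♙
♖ ♘ ♗ · ♔ ♗ · ♖



  a b c d e f g h
  ─────────────────
8│· ♞ ♝ ♛ ♚ ♝ ♞ ♜│8
7│♜ ♟ ♟ · ♟ · ♟ ♟│7
6│♟ · · · · · · ·│6
5│· · · ♟ · ♟ · ·│5
4│· · ♙ · · · · ·│4
3│· ♕ · ♙ · · · ♘│3
2│♙ ♙ · · ♙ ♙ ♙ ♙│2
1│♖ ♘ ♗ · ♔ ♗ · ♖│1
  ─────────────────
  a b c d e f g h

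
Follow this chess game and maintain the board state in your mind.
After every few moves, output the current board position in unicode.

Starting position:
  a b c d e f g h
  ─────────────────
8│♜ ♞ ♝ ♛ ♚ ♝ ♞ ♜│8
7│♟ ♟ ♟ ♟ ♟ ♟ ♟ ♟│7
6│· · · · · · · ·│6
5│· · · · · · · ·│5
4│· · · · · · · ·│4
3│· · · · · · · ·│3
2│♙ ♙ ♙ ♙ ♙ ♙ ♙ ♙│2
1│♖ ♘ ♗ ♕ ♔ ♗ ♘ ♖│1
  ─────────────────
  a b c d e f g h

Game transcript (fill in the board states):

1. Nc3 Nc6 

  a b c d e f g h
  ─────────────────
8│♜ · ♝ ♛ ♚ ♝ ♞ ♜│8
7│♟ ♟ ♟ ♟ ♟ ♟ ♟ ♟│7
6│· · ♞ · · · · ·│6
5│· · · · · · · ·│5
4│· · · · · · · ·│4
3│· · ♘ · · · · ·│3
2│♙ ♙ ♙ ♙ ♙ ♙ ♙ ♙│2
1│♖ · ♗ ♕ ♔ ♗ ♘ ♖│1
  ─────────────────
  a b c d e f g h

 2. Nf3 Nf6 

  a b c d e f g h
  ─────────────────
8│♜ · ♝ ♛ ♚ ♝ · ♜│8
7│♟ ♟ ♟ ♟ ♟ ♟ ♟ ♟│7
6│· · ♞ · · ♞ · ·│6
5│· · · · · · · ·│5
4│· · · · · · · ·│4
3│· · ♘ · · ♘ · ·│3
2│♙ ♙ ♙ ♙ ♙ ♙ ♙ ♙│2
1│♖ · ♗ ♕ ♔ ♗ · ♖│1
  ─────────────────
  a b c d e f g h

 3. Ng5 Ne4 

  a b c d e f g h
  ─────────────────
8│♜ · ♝ ♛ ♚ ♝ · ♜│8
7│♟ ♟ ♟ ♟ ♟ ♟ ♟ ♟│7
6│· · ♞ · · · · ·│6
5│· · · · · · ♘ ·│5
4│· · · · ♞ · · ·│4
3│· · ♘ · · · · ·│3
2│♙ ♙ ♙ ♙ ♙ ♙ ♙ ♙│2
1│♖ · ♗ ♕ ♔ ♗ · ♖│1
  ─────────────────
  a b c d e f g h

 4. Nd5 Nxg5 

  a b c d e f g h
  ─────────────────
8│♜ · ♝ ♛ ♚ ♝ · ♜│8
7│♟ ♟ ♟ ♟ ♟ ♟ ♟ ♟│7
6│· · ♞ · · · · ·│6
5│· · · ♘ · · ♞ ·│5
4│· · · · · · · ·│4
3│· · · · · · · ·│3
2│♙ ♙ ♙ ♙ ♙ ♙ ♙ ♙│2
1│♖ · ♗ ♕ ♔ ♗ · ♖│1
  ─────────────────
  a b c d e f g h

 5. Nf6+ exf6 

  a b c d e f g h
  ─────────────────
8│♜ · ♝ ♛ ♚ ♝ · ♜│8
7│♟ ♟ ♟ ♟ · ♟ ♟ ♟│7
6│· · ♞ · · ♟ · ·│6
5│· · · · · · ♞ ·│5
4│· · · · · · · ·│4
3│· · · · · · · ·│3
2│♙ ♙ ♙ ♙ ♙ ♙ ♙ ♙│2
1│♖ · ♗ ♕ ♔ ♗ · ♖│1
  ─────────────────
  a b c d e f g h



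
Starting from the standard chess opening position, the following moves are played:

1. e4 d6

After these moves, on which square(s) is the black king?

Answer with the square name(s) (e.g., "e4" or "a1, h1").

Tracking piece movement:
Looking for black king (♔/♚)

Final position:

  a b c d e f g h
  ─────────────────
8│♜ ♞ ♝ ♛ ♚ ♝ ♞ ♜│8
7│♟ ♟ ♟ · ♟ ♟ ♟ ♟│7
6│· · · ♟ · · · ·│6
5│· · · · · · · ·│5
4│· · · · ♙ · · ·│4
3│· · · · · · · ·│3
2│♙ ♙ ♙ ♙ · ♙ ♙ ♙│2
1│♖ ♘ ♗ ♕ ♔ ♗ ♘ ♖│1
  ─────────────────
  a b c d e f g h


e8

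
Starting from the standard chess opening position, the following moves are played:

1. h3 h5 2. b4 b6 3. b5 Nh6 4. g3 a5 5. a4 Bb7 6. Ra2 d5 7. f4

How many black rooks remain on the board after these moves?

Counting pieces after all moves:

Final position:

  a b c d e f g h
  ─────────────────
8│♜ ♞ · ♛ ♚ ♝ · ♜│8
7│· ♝ ♟ · ♟ ♟ ♟ ·│7
6│· ♟ · · · · · ♞│6
5│♟ ♙ · ♟ · · · ♟│5
4│♙ · · · · ♙ · ·│4
3│· · · · · · ♙ ♙│3
2│♖ · ♙ ♙ ♙ · · ·│2
1│· ♘ ♗ ♕ ♔ ♗ ♘ ♖│1
  ─────────────────
  a b c d e f g h


2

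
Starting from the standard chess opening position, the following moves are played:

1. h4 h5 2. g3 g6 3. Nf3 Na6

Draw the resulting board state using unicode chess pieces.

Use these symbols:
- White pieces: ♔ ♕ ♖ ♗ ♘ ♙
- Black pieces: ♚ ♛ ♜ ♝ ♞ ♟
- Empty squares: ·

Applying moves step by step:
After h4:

♜ ♞ ♝ ♛ ♚ ♝ ♞ ♜
♟ ♟ ♟ ♟ ♟ ♟ ♟ ♟
· · · · · · · ·
· · · · · · · ·
· · · · · · · ♙
· · · · · · · ·
♙ ♙ ♙ ♙ ♙ ♙ ♙ ·
♖ ♘ ♗ ♕ ♔ ♗ ♘ ♖


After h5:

♜ ♞ ♝ ♛ ♚ ♝ ♞ ♜
♟ ♟ ♟ ♟ ♟ ♟ ♟ ·
· · · · · · · ·
· · · · · · · ♟
· · · · · · · ♙
· · · · · · · ·
♙ ♙ ♙ ♙ ♙ ♙ ♙ ·
♖ ♘ ♗ ♕ ♔ ♗ ♘ ♖


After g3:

♜ ♞ ♝ ♛ ♚ ♝ ♞ ♜
♟ ♟ ♟ ♟ ♟ ♟ ♟ ·
· · · · · · · ·
· · · · · · · ♟
· · · · · · · ♙
· · · · · · ♙ ·
♙ ♙ ♙ ♙ ♙ ♙ · ·
♖ ♘ ♗ ♕ ♔ ♗ ♘ ♖


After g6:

♜ ♞ ♝ ♛ ♚ ♝ ♞ ♜
♟ ♟ ♟ ♟ ♟ ♟ · ·
· · · · · · ♟ ·
· · · · · · · ♟
· · · · · · · ♙
· · · · · · ♙ ·
♙ ♙ ♙ ♙ ♙ ♙ · ·
♖ ♘ ♗ ♕ ♔ ♗ ♘ ♖


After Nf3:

♜ ♞ ♝ ♛ ♚ ♝ ♞ ♜
♟ ♟ ♟ ♟ ♟ ♟ · ·
· · · · · · ♟ ·
· · · · · · · ♟
· · · · · · · ♙
· · · · · ♘ ♙ ·
♙ ♙ ♙ ♙ ♙ ♙ · ·
♖ ♘ ♗ ♕ ♔ ♗ · ♖


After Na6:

♜ · ♝ ♛ ♚ ♝ ♞ ♜
♟ ♟ ♟ ♟ ♟ ♟ · ·
♞ · · · · · ♟ ·
· · · · · · · ♟
· · · · · · · ♙
· · · · · ♘ ♙ ·
♙ ♙ ♙ ♙ ♙ ♙ · ·
♖ ♘ ♗ ♕ ♔ ♗ · ♖



  a b c d e f g h
  ─────────────────
8│♜ · ♝ ♛ ♚ ♝ ♞ ♜│8
7│♟ ♟ ♟ ♟ ♟ ♟ · ·│7
6│♞ · · · · · ♟ ·│6
5│· · · · · · · ♟│5
4│· · · · · · · ♙│4
3│· · · · · ♘ ♙ ·│3
2│♙ ♙ ♙ ♙ ♙ ♙ · ·│2
1│♖ ♘ ♗ ♕ ♔ ♗ · ♖│1
  ─────────────────
  a b c d e f g h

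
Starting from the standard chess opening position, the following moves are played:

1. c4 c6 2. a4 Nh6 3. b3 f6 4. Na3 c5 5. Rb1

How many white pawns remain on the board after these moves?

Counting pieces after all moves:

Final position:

  a b c d e f g h
  ─────────────────
8│♜ ♞ ♝ ♛ ♚ ♝ · ♜│8
7│♟ ♟ · ♟ ♟ · ♟ ♟│7
6│· · · · · ♟ · ♞│6
5│· · ♟ · · · · ·│5
4│♙ · ♙ · · · · ·│4
3│♘ ♙ · · · · · ·│3
2│· · · ♙ ♙ ♙ ♙ ♙│2
1│· ♖ ♗ ♕ ♔ ♗ ♘ ♖│1
  ─────────────────
  a b c d e f g h


8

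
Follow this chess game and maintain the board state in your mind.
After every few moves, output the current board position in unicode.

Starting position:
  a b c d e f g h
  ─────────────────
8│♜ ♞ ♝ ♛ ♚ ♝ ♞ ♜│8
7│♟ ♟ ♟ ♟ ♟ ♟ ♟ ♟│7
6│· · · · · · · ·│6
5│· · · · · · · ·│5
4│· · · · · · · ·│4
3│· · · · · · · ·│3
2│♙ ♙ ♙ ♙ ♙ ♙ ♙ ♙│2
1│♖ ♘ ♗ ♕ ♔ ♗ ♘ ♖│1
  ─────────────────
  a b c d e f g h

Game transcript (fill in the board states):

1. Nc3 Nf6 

  a b c d e f g h
  ─────────────────
8│♜ ♞ ♝ ♛ ♚ ♝ · ♜│8
7│♟ ♟ ♟ ♟ ♟ ♟ ♟ ♟│7
6│· · · · · ♞ · ·│6
5│· · · · · · · ·│5
4│· · · · · · · ·│4
3│· · ♘ · · · · ·│3
2│♙ ♙ ♙ ♙ ♙ ♙ ♙ ♙│2
1│♖ · ♗ ♕ ♔ ♗ ♘ ♖│1
  ─────────────────
  a b c d e f g h

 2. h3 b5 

  a b c d e f g h
  ─────────────────
8│♜ ♞ ♝ ♛ ♚ ♝ · ♜│8
7│♟ · ♟ ♟ ♟ ♟ ♟ ♟│7
6│· · · · · ♞ · ·│6
5│· ♟ · · · · · ·│5
4│· · · · · · · ·│4
3│· · ♘ · · · · ♙│3
2│♙ ♙ ♙ ♙ ♙ ♙ ♙ ·│2
1│♖ · ♗ ♕ ♔ ♗ ♘ ♖│1
  ─────────────────
  a b c d e f g h

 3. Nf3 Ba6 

  a b c d e f g h
  ─────────────────
8│♜ ♞ · ♛ ♚ ♝ · ♜│8
7│♟ · ♟ ♟ ♟ ♟ ♟ ♟│7
6│♝ · · · · ♞ · ·│6
5│· ♟ · · · · · ·│5
4│· · · · · · · ·│4
3│· · ♘ · · ♘ · ♙│3
2│♙ ♙ ♙ ♙ ♙ ♙ ♙ ·│2
1│♖ · ♗ ♕ ♔ ♗ · ♖│1
  ─────────────────
  a b c d e f g h

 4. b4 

  a b c d e f g h
  ─────────────────
8│♜ ♞ · ♛ ♚ ♝ · ♜│8
7│♟ · ♟ ♟ ♟ ♟ ♟ ♟│7
6│♝ · · · · ♞ · ·│6
5│· ♟ · · · · · ·│5
4│· ♙ · · · · · ·│4
3│· · ♘ · · ♘ · ♙│3
2│♙ · ♙ ♙ ♙ ♙ ♙ ·│2
1│♖ · ♗ ♕ ♔ ♗ · ♖│1
  ─────────────────
  a b c d e f g h


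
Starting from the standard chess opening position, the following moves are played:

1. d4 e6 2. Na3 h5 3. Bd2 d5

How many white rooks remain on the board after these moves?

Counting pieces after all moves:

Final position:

  a b c d e f g h
  ─────────────────
8│♜ ♞ ♝ ♛ ♚ ♝ ♞ ♜│8
7│♟ ♟ ♟ · · ♟ ♟ ·│7
6│· · · · ♟ · · ·│6
5│· · · ♟ · · · ♟│5
4│· · · ♙ · · · ·│4
3│♘ · · · · · · ·│3
2│♙ ♙ ♙ ♗ ♙ ♙ ♙ ♙│2
1│♖ · · ♕ ♔ ♗ ♘ ♖│1
  ─────────────────
  a b c d e f g h


2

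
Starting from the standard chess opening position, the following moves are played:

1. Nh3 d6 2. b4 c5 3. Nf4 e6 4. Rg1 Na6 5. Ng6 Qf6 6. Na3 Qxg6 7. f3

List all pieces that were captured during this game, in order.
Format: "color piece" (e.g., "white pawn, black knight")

Tracking captures:
  Qxg6: captured white knight

white knight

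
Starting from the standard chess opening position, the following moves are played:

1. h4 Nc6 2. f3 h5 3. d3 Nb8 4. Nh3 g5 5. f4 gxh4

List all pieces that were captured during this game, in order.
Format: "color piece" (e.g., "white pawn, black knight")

Tracking captures:
  gxh4: captured white pawn

white pawn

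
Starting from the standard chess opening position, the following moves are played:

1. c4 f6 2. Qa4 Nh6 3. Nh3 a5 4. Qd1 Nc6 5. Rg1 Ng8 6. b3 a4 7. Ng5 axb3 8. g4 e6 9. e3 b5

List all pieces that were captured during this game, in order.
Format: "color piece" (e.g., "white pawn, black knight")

Tracking captures:
  axb3: captured white pawn

white pawn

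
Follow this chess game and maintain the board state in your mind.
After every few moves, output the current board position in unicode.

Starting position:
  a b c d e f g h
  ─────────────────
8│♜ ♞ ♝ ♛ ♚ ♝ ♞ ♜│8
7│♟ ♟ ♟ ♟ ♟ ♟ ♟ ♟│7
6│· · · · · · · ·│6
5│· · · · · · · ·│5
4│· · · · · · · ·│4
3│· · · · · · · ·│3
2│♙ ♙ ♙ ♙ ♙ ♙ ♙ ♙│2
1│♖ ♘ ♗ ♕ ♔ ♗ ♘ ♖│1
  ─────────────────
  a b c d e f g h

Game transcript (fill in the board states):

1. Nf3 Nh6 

  a b c d e f g h
  ─────────────────
8│♜ ♞ ♝ ♛ ♚ ♝ · ♜│8
7│♟ ♟ ♟ ♟ ♟ ♟ ♟ ♟│7
6│· · · · · · · ♞│6
5│· · · · · · · ·│5
4│· · · · · · · ·│4
3│· · · · · ♘ · ·│3
2│♙ ♙ ♙ ♙ ♙ ♙ ♙ ♙│2
1│♖ ♘ ♗ ♕ ♔ ♗ · ♖│1
  ─────────────────
  a b c d e f g h

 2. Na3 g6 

  a b c d e f g h
  ─────────────────
8│♜ ♞ ♝ ♛ ♚ ♝ · ♜│8
7│♟ ♟ ♟ ♟ ♟ ♟ · ♟│7
6│· · · · · · ♟ ♞│6
5│· · · · · · · ·│5
4│· · · · · · · ·│4
3│♘ · · · · ♘ · ·│3
2│♙ ♙ ♙ ♙ ♙ ♙ ♙ ♙│2
1│♖ · ♗ ♕ ♔ ♗ · ♖│1
  ─────────────────
  a b c d e f g h

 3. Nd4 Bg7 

  a b c d e f g h
  ─────────────────
8│♜ ♞ ♝ ♛ ♚ · · ♜│8
7│♟ ♟ ♟ ♟ ♟ ♟ ♝ ♟│7
6│· · · · · · ♟ ♞│6
5│· · · · · · · ·│5
4│· · · ♘ · · · ·│4
3│♘ · · · · · · ·│3
2│♙ ♙ ♙ ♙ ♙ ♙ ♙ ♙│2
1│♖ · ♗ ♕ ♔ ♗ · ♖│1
  ─────────────────
  a b c d e f g h

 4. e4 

  a b c d e f g h
  ─────────────────
8│♜ ♞ ♝ ♛ ♚ · · ♜│8
7│♟ ♟ ♟ ♟ ♟ ♟ ♝ ♟│7
6│· · · · · · ♟ ♞│6
5│· · · · · · · ·│5
4│· · · ♘ ♙ · · ·│4
3│♘ · · · · · · ·│3
2│♙ ♙ ♙ ♙ · ♙ ♙ ♙│2
1│♖ · ♗ ♕ ♔ ♗ · ♖│1
  ─────────────────
  a b c d e f g h


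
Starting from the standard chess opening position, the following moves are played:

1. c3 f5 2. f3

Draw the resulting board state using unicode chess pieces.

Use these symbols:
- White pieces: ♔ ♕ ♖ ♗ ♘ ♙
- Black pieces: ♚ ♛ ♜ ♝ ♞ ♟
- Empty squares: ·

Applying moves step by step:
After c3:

♜ ♞ ♝ ♛ ♚ ♝ ♞ ♜
♟ ♟ ♟ ♟ ♟ ♟ ♟ ♟
· · · · · · · ·
· · · · · · · ·
· · · · · · · ·
· · ♙ · · · · ·
♙ ♙ · ♙ ♙ ♙ ♙ ♙
♖ ♘ ♗ ♕ ♔ ♗ ♘ ♖


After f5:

♜ ♞ ♝ ♛ ♚ ♝ ♞ ♜
♟ ♟ ♟ ♟ ♟ · ♟ ♟
· · · · · · · ·
· · · · · ♟ · ·
· · · · · · · ·
· · ♙ · · · · ·
♙ ♙ · ♙ ♙ ♙ ♙ ♙
♖ ♘ ♗ ♕ ♔ ♗ ♘ ♖


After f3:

♜ ♞ ♝ ♛ ♚ ♝ ♞ ♜
♟ ♟ ♟ ♟ ♟ · ♟ ♟
· · · · · · · ·
· · · · · ♟ · ·
· · · · · · · ·
· · ♙ · · ♙ · ·
♙ ♙ · ♙ ♙ · ♙ ♙
♖ ♘ ♗ ♕ ♔ ♗ ♘ ♖



  a b c d e f g h
  ─────────────────
8│♜ ♞ ♝ ♛ ♚ ♝ ♞ ♜│8
7│♟ ♟ ♟ ♟ ♟ · ♟ ♟│7
6│· · · · · · · ·│6
5│· · · · · ♟ · ·│5
4│· · · · · · · ·│4
3│· · ♙ · · ♙ · ·│3
2│♙ ♙ · ♙ ♙ · ♙ ♙│2
1│♖ ♘ ♗ ♕ ♔ ♗ ♘ ♖│1
  ─────────────────
  a b c d e f g h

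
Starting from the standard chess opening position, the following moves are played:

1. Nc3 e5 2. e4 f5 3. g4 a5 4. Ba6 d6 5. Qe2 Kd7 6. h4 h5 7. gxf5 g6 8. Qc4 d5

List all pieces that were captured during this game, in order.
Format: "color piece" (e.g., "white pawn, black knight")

Tracking captures:
  gxf5: captured black pawn

black pawn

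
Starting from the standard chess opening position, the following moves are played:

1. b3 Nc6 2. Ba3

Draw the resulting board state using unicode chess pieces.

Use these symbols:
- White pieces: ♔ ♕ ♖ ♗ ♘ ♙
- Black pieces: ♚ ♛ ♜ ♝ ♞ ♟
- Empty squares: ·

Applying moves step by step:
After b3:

♜ ♞ ♝ ♛ ♚ ♝ ♞ ♜
♟ ♟ ♟ ♟ ♟ ♟ ♟ ♟
· · · · · · · ·
· · · · · · · ·
· · · · · · · ·
· ♙ · · · · · ·
♙ · ♙ ♙ ♙ ♙ ♙ ♙
♖ ♘ ♗ ♕ ♔ ♗ ♘ ♖


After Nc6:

♜ · ♝ ♛ ♚ ♝ ♞ ♜
♟ ♟ ♟ ♟ ♟ ♟ ♟ ♟
· · ♞ · · · · ·
· · · · · · · ·
· · · · · · · ·
· ♙ · · · · · ·
♙ · ♙ ♙ ♙ ♙ ♙ ♙
♖ ♘ ♗ ♕ ♔ ♗ ♘ ♖


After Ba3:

♜ · ♝ ♛ ♚ ♝ ♞ ♜
♟ ♟ ♟ ♟ ♟ ♟ ♟ ♟
· · ♞ · · · · ·
· · · · · · · ·
· · · · · · · ·
♗ ♙ · · · · · ·
♙ · ♙ ♙ ♙ ♙ ♙ ♙
♖ ♘ · ♕ ♔ ♗ ♘ ♖



  a b c d e f g h
  ─────────────────
8│♜ · ♝ ♛ ♚ ♝ ♞ ♜│8
7│♟ ♟ ♟ ♟ ♟ ♟ ♟ ♟│7
6│· · ♞ · · · · ·│6
5│· · · · · · · ·│5
4│· · · · · · · ·│4
3│♗ ♙ · · · · · ·│3
2│♙ · ♙ ♙ ♙ ♙ ♙ ♙│2
1│♖ ♘ · ♕ ♔ ♗ ♘ ♖│1
  ─────────────────
  a b c d e f g h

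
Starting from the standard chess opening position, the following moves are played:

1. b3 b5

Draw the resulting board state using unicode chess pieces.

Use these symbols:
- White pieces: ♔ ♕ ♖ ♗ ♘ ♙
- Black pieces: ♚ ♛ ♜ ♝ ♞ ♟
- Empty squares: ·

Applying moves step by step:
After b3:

♜ ♞ ♝ ♛ ♚ ♝ ♞ ♜
♟ ♟ ♟ ♟ ♟ ♟ ♟ ♟
· · · · · · · ·
· · · · · · · ·
· · · · · · · ·
· ♙ · · · · · ·
♙ · ♙ ♙ ♙ ♙ ♙ ♙
♖ ♘ ♗ ♕ ♔ ♗ ♘ ♖


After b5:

♜ ♞ ♝ ♛ ♚ ♝ ♞ ♜
♟ · ♟ ♟ ♟ ♟ ♟ ♟
· · · · · · · ·
· ♟ · · · · · ·
· · · · · · · ·
· ♙ · · · · · ·
♙ · ♙ ♙ ♙ ♙ ♙ ♙
♖ ♘ ♗ ♕ ♔ ♗ ♘ ♖



  a b c d e f g h
  ─────────────────
8│♜ ♞ ♝ ♛ ♚ ♝ ♞ ♜│8
7│♟ · ♟ ♟ ♟ ♟ ♟ ♟│7
6│· · · · · · · ·│6
5│· ♟ · · · · · ·│5
4│· · · · · · · ·│4
3│· ♙ · · · · · ·│3
2│♙ · ♙ ♙ ♙ ♙ ♙ ♙│2
1│♖ ♘ ♗ ♕ ♔ ♗ ♘ ♖│1
  ─────────────────
  a b c d e f g h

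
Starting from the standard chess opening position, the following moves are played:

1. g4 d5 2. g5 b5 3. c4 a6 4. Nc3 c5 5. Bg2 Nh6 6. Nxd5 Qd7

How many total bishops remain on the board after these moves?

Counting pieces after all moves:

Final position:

  a b c d e f g h
  ─────────────────
8│♜ ♞ ♝ · ♚ ♝ · ♜│8
7│· · · ♛ ♟ ♟ ♟ ♟│7
6│♟ · · · · · · ♞│6
5│· ♟ ♟ ♘ · · ♙ ·│5
4│· · ♙ · · · · ·│4
3│· · · · · · · ·│3
2│♙ ♙ · ♙ ♙ ♙ ♗ ♙│2
1│♖ · ♗ ♕ ♔ · ♘ ♖│1
  ─────────────────
  a b c d e f g h


4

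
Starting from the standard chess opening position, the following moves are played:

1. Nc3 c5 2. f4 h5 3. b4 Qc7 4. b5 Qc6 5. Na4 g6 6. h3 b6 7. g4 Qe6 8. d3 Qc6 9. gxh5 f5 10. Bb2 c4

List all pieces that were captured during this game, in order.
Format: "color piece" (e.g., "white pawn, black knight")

Tracking captures:
  gxh5: captured black pawn

black pawn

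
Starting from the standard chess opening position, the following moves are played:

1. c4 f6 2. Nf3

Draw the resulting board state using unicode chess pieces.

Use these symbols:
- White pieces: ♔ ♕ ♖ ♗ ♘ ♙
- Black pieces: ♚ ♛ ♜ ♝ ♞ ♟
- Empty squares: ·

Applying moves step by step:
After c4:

♜ ♞ ♝ ♛ ♚ ♝ ♞ ♜
♟ ♟ ♟ ♟ ♟ ♟ ♟ ♟
· · · · · · · ·
· · · · · · · ·
· · ♙ · · · · ·
· · · · · · · ·
♙ ♙ · ♙ ♙ ♙ ♙ ♙
♖ ♘ ♗ ♕ ♔ ♗ ♘ ♖


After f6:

♜ ♞ ♝ ♛ ♚ ♝ ♞ ♜
♟ ♟ ♟ ♟ ♟ · ♟ ♟
· · · · · ♟ · ·
· · · · · · · ·
· · ♙ · · · · ·
· · · · · · · ·
♙ ♙ · ♙ ♙ ♙ ♙ ♙
♖ ♘ ♗ ♕ ♔ ♗ ♘ ♖


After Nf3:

♜ ♞ ♝ ♛ ♚ ♝ ♞ ♜
♟ ♟ ♟ ♟ ♟ · ♟ ♟
· · · · · ♟ · ·
· · · · · · · ·
· · ♙ · · · · ·
· · · · · ♘ · ·
♙ ♙ · ♙ ♙ ♙ ♙ ♙
♖ ♘ ♗ ♕ ♔ ♗ · ♖



  a b c d e f g h
  ─────────────────
8│♜ ♞ ♝ ♛ ♚ ♝ ♞ ♜│8
7│♟ ♟ ♟ ♟ ♟ · ♟ ♟│7
6│· · · · · ♟ · ·│6
5│· · · · · · · ·│5
4│· · ♙ · · · · ·│4
3│· · · · · ♘ · ·│3
2│♙ ♙ · ♙ ♙ ♙ ♙ ♙│2
1│♖ ♘ ♗ ♕ ♔ ♗ · ♖│1
  ─────────────────
  a b c d e f g h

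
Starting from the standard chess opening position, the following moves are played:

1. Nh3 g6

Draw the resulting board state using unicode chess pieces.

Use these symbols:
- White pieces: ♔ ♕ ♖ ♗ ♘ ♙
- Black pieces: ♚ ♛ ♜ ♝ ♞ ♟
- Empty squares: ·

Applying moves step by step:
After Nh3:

♜ ♞ ♝ ♛ ♚ ♝ ♞ ♜
♟ ♟ ♟ ♟ ♟ ♟ ♟ ♟
· · · · · · · ·
· · · · · · · ·
· · · · · · · ·
· · · · · · · ♘
♙ ♙ ♙ ♙ ♙ ♙ ♙ ♙
♖ ♘ ♗ ♕ ♔ ♗ · ♖


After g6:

♜ ♞ ♝ ♛ ♚ ♝ ♞ ♜
♟ ♟ ♟ ♟ ♟ ♟ · ♟
· · · · · · ♟ ·
· · · · · · · ·
· · · · · · · ·
· · · · · · · ♘
♙ ♙ ♙ ♙ ♙ ♙ ♙ ♙
♖ ♘ ♗ ♕ ♔ ♗ · ♖



  a b c d e f g h
  ─────────────────
8│♜ ♞ ♝ ♛ ♚ ♝ ♞ ♜│8
7│♟ ♟ ♟ ♟ ♟ ♟ · ♟│7
6│· · · · · · ♟ ·│6
5│· · · · · · · ·│5
4│· · · · · · · ·│4
3│· · · · · · · ♘│3
2│♙ ♙ ♙ ♙ ♙ ♙ ♙ ♙│2
1│♖ ♘ ♗ ♕ ♔ ♗ · ♖│1
  ─────────────────
  a b c d e f g h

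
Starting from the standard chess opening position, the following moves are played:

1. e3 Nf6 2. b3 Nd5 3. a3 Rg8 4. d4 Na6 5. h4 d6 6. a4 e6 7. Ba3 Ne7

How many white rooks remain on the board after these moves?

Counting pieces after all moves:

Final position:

  a b c d e f g h
  ─────────────────
8│♜ · ♝ ♛ ♚ ♝ ♜ ·│8
7│♟ ♟ ♟ · ♞ ♟ ♟ ♟│7
6│♞ · · ♟ ♟ · · ·│6
5│· · · · · · · ·│5
4│♙ · · ♙ · · · ♙│4
3│♗ ♙ · · ♙ · · ·│3
2│· · ♙ · · ♙ ♙ ·│2
1│♖ ♘ · ♕ ♔ ♗ ♘ ♖│1
  ─────────────────
  a b c d e f g h


2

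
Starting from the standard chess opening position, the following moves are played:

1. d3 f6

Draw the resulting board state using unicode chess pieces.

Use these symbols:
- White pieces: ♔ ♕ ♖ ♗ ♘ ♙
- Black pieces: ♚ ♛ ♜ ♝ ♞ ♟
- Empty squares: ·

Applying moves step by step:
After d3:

♜ ♞ ♝ ♛ ♚ ♝ ♞ ♜
♟ ♟ ♟ ♟ ♟ ♟ ♟ ♟
· · · · · · · ·
· · · · · · · ·
· · · · · · · ·
· · · ♙ · · · ·
♙ ♙ ♙ · ♙ ♙ ♙ ♙
♖ ♘ ♗ ♕ ♔ ♗ ♘ ♖


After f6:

♜ ♞ ♝ ♛ ♚ ♝ ♞ ♜
♟ ♟ ♟ ♟ ♟ · ♟ ♟
· · · · · ♟ · ·
· · · · · · · ·
· · · · · · · ·
· · · ♙ · · · ·
♙ ♙ ♙ · ♙ ♙ ♙ ♙
♖ ♘ ♗ ♕ ♔ ♗ ♘ ♖



  a b c d e f g h
  ─────────────────
8│♜ ♞ ♝ ♛ ♚ ♝ ♞ ♜│8
7│♟ ♟ ♟ ♟ ♟ · ♟ ♟│7
6│· · · · · ♟ · ·│6
5│· · · · · · · ·│5
4│· · · · · · · ·│4
3│· · · ♙ · · · ·│3
2│♙ ♙ ♙ · ♙ ♙ ♙ ♙│2
1│♖ ♘ ♗ ♕ ♔ ♗ ♘ ♖│1
  ─────────────────
  a b c d e f g h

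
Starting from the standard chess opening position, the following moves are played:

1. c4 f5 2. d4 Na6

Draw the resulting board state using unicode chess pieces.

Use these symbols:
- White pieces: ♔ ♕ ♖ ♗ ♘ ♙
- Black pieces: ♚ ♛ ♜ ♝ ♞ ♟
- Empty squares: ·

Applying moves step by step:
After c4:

♜ ♞ ♝ ♛ ♚ ♝ ♞ ♜
♟ ♟ ♟ ♟ ♟ ♟ ♟ ♟
· · · · · · · ·
· · · · · · · ·
· · ♙ · · · · ·
· · · · · · · ·
♙ ♙ · ♙ ♙ ♙ ♙ ♙
♖ ♘ ♗ ♕ ♔ ♗ ♘ ♖


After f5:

♜ ♞ ♝ ♛ ♚ ♝ ♞ ♜
♟ ♟ ♟ ♟ ♟ · ♟ ♟
· · · · · · · ·
· · · · · ♟ · ·
· · ♙ · · · · ·
· · · · · · · ·
♙ ♙ · ♙ ♙ ♙ ♙ ♙
♖ ♘ ♗ ♕ ♔ ♗ ♘ ♖


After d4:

♜ ♞ ♝ ♛ ♚ ♝ ♞ ♜
♟ ♟ ♟ ♟ ♟ · ♟ ♟
· · · · · · · ·
· · · · · ♟ · ·
· · ♙ ♙ · · · ·
· · · · · · · ·
♙ ♙ · · ♙ ♙ ♙ ♙
♖ ♘ ♗ ♕ ♔ ♗ ♘ ♖


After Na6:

♜ · ♝ ♛ ♚ ♝ ♞ ♜
♟ ♟ ♟ ♟ ♟ · ♟ ♟
♞ · · · · · · ·
· · · · · ♟ · ·
· · ♙ ♙ · · · ·
· · · · · · · ·
♙ ♙ · · ♙ ♙ ♙ ♙
♖ ♘ ♗ ♕ ♔ ♗ ♘ ♖



  a b c d e f g h
  ─────────────────
8│♜ · ♝ ♛ ♚ ♝ ♞ ♜│8
7│♟ ♟ ♟ ♟ ♟ · ♟ ♟│7
6│♞ · · · · · · ·│6
5│· · · · · ♟ · ·│5
4│· · ♙ ♙ · · · ·│4
3│· · · · · · · ·│3
2│♙ ♙ · · ♙ ♙ ♙ ♙│2
1│♖ ♘ ♗ ♕ ♔ ♗ ♘ ♖│1
  ─────────────────
  a b c d e f g h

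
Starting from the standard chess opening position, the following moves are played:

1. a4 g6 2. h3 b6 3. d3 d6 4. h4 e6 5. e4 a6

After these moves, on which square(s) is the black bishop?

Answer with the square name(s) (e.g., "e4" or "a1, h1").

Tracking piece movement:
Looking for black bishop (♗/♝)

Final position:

  a b c d e f g h
  ─────────────────
8│♜ ♞ ♝ ♛ ♚ ♝ ♞ ♜│8
7│· · ♟ · · ♟ · ♟│7
6│♟ ♟ · ♟ ♟ · ♟ ·│6
5│· · · · · · · ·│5
4│♙ · · · ♙ · · ♙│4
3│· · · ♙ · · · ·│3
2│· ♙ ♙ · · ♙ ♙ ·│2
1│♖ ♘ ♗ ♕ ♔ ♗ ♘ ♖│1
  ─────────────────
  a b c d e f g h


c8, f8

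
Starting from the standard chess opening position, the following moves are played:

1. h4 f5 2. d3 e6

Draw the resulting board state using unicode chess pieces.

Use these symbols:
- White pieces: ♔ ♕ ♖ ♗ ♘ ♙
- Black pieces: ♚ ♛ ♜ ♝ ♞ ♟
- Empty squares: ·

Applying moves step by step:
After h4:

♜ ♞ ♝ ♛ ♚ ♝ ♞ ♜
♟ ♟ ♟ ♟ ♟ ♟ ♟ ♟
· · · · · · · ·
· · · · · · · ·
· · · · · · · ♙
· · · · · · · ·
♙ ♙ ♙ ♙ ♙ ♙ ♙ ·
♖ ♘ ♗ ♕ ♔ ♗ ♘ ♖


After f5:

♜ ♞ ♝ ♛ ♚ ♝ ♞ ♜
♟ ♟ ♟ ♟ ♟ · ♟ ♟
· · · · · · · ·
· · · · · ♟ · ·
· · · · · · · ♙
· · · · · · · ·
♙ ♙ ♙ ♙ ♙ ♙ ♙ ·
♖ ♘ ♗ ♕ ♔ ♗ ♘ ♖


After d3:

♜ ♞ ♝ ♛ ♚ ♝ ♞ ♜
♟ ♟ ♟ ♟ ♟ · ♟ ♟
· · · · · · · ·
· · · · · ♟ · ·
· · · · · · · ♙
· · · ♙ · · · ·
♙ ♙ ♙ · ♙ ♙ ♙ ·
♖ ♘ ♗ ♕ ♔ ♗ ♘ ♖


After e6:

♜ ♞ ♝ ♛ ♚ ♝ ♞ ♜
♟ ♟ ♟ ♟ · · ♟ ♟
· · · · ♟ · · ·
· · · · · ♟ · ·
· · · · · · · ♙
· · · ♙ · · · ·
♙ ♙ ♙ · ♙ ♙ ♙ ·
♖ ♘ ♗ ♕ ♔ ♗ ♘ ♖



  a b c d e f g h
  ─────────────────
8│♜ ♞ ♝ ♛ ♚ ♝ ♞ ♜│8
7│♟ ♟ ♟ ♟ · · ♟ ♟│7
6│· · · · ♟ · · ·│6
5│· · · · · ♟ · ·│5
4│· · · · · · · ♙│4
3│· · · ♙ · · · ·│3
2│♙ ♙ ♙ · ♙ ♙ ♙ ·│2
1│♖ ♘ ♗ ♕ ♔ ♗ ♘ ♖│1
  ─────────────────
  a b c d e f g h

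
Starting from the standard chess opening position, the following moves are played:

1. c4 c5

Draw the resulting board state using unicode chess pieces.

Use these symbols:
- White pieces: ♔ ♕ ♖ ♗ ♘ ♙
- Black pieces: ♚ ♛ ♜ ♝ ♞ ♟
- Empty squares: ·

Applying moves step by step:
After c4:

♜ ♞ ♝ ♛ ♚ ♝ ♞ ♜
♟ ♟ ♟ ♟ ♟ ♟ ♟ ♟
· · · · · · · ·
· · · · · · · ·
· · ♙ · · · · ·
· · · · · · · ·
♙ ♙ · ♙ ♙ ♙ ♙ ♙
♖ ♘ ♗ ♕ ♔ ♗ ♘ ♖


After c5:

♜ ♞ ♝ ♛ ♚ ♝ ♞ ♜
♟ ♟ · ♟ ♟ ♟ ♟ ♟
· · · · · · · ·
· · ♟ · · · · ·
· · ♙ · · · · ·
· · · · · · · ·
♙ ♙ · ♙ ♙ ♙ ♙ ♙
♖ ♘ ♗ ♕ ♔ ♗ ♘ ♖



  a b c d e f g h
  ─────────────────
8│♜ ♞ ♝ ♛ ♚ ♝ ♞ ♜│8
7│♟ ♟ · ♟ ♟ ♟ ♟ ♟│7
6│· · · · · · · ·│6
5│· · ♟ · · · · ·│5
4│· · ♙ · · · · ·│4
3│· · · · · · · ·│3
2│♙ ♙ · ♙ ♙ ♙ ♙ ♙│2
1│♖ ♘ ♗ ♕ ♔ ♗ ♘ ♖│1
  ─────────────────
  a b c d e f g h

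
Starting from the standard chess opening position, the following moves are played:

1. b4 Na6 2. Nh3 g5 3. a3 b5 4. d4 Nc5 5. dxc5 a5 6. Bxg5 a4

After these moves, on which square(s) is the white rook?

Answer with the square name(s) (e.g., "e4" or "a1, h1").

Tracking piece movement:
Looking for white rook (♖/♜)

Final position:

  a b c d e f g h
  ─────────────────
8│♜ · ♝ ♛ ♚ ♝ ♞ ♜│8
7│· · ♟ ♟ ♟ ♟ · ♟│7
6│· · · · · · · ·│6
5│· ♟ ♙ · · · ♗ ·│5
4│♟ ♙ · · · · · ·│4
3│♙ · · · · · · ♘│3
2│· · ♙ · ♙ ♙ ♙ ♙│2
1│♖ ♘ · ♕ ♔ ♗ · ♖│1
  ─────────────────
  a b c d e f g h


a1, h1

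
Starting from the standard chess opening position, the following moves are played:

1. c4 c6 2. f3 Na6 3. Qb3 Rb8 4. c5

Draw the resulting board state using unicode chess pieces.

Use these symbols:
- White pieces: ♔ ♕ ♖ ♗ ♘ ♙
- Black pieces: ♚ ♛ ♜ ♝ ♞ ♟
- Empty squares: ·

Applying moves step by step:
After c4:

♜ ♞ ♝ ♛ ♚ ♝ ♞ ♜
♟ ♟ ♟ ♟ ♟ ♟ ♟ ♟
· · · · · · · ·
· · · · · · · ·
· · ♙ · · · · ·
· · · · · · · ·
♙ ♙ · ♙ ♙ ♙ ♙ ♙
♖ ♘ ♗ ♕ ♔ ♗ ♘ ♖


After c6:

♜ ♞ ♝ ♛ ♚ ♝ ♞ ♜
♟ ♟ · ♟ ♟ ♟ ♟ ♟
· · ♟ · · · · ·
· · · · · · · ·
· · ♙ · · · · ·
· · · · · · · ·
♙ ♙ · ♙ ♙ ♙ ♙ ♙
♖ ♘ ♗ ♕ ♔ ♗ ♘ ♖


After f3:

♜ ♞ ♝ ♛ ♚ ♝ ♞ ♜
♟ ♟ · ♟ ♟ ♟ ♟ ♟
· · ♟ · · · · ·
· · · · · · · ·
· · ♙ · · · · ·
· · · · · ♙ · ·
♙ ♙ · ♙ ♙ · ♙ ♙
♖ ♘ ♗ ♕ ♔ ♗ ♘ ♖


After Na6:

♜ · ♝ ♛ ♚ ♝ ♞ ♜
♟ ♟ · ♟ ♟ ♟ ♟ ♟
♞ · ♟ · · · · ·
· · · · · · · ·
· · ♙ · · · · ·
· · · · · ♙ · ·
♙ ♙ · ♙ ♙ · ♙ ♙
♖ ♘ ♗ ♕ ♔ ♗ ♘ ♖


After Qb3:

♜ · ♝ ♛ ♚ ♝ ♞ ♜
♟ ♟ · ♟ ♟ ♟ ♟ ♟
♞ · ♟ · · · · ·
· · · · · · · ·
· · ♙ · · · · ·
· ♕ · · · ♙ · ·
♙ ♙ · ♙ ♙ · ♙ ♙
♖ ♘ ♗ · ♔ ♗ ♘ ♖


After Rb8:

· ♜ ♝ ♛ ♚ ♝ ♞ ♜
♟ ♟ · ♟ ♟ ♟ ♟ ♟
♞ · ♟ · · · · ·
· · · · · · · ·
· · ♙ · · · · ·
· ♕ · · · ♙ · ·
♙ ♙ · ♙ ♙ · ♙ ♙
♖ ♘ ♗ · ♔ ♗ ♘ ♖


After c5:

· ♜ ♝ ♛ ♚ ♝ ♞ ♜
♟ ♟ · ♟ ♟ ♟ ♟ ♟
♞ · ♟ · · · · ·
· · ♙ · · · · ·
· · · · · · · ·
· ♕ · · · ♙ · ·
♙ ♙ · ♙ ♙ · ♙ ♙
♖ ♘ ♗ · ♔ ♗ ♘ ♖



  a b c d e f g h
  ─────────────────
8│· ♜ ♝ ♛ ♚ ♝ ♞ ♜│8
7│♟ ♟ · ♟ ♟ ♟ ♟ ♟│7
6│♞ · ♟ · · · · ·│6
5│· · ♙ · · · · ·│5
4│· · · · · · · ·│4
3│· ♕ · · · ♙ · ·│3
2│♙ ♙ · ♙ ♙ · ♙ ♙│2
1│♖ ♘ ♗ · ♔ ♗ ♘ ♖│1
  ─────────────────
  a b c d e f g h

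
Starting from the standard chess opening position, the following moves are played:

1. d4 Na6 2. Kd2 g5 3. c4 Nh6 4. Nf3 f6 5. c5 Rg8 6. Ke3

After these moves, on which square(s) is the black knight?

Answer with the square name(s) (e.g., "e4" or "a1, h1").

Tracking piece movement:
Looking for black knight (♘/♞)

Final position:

  a b c d e f g h
  ─────────────────
8│♜ · ♝ ♛ ♚ ♝ ♜ ·│8
7│♟ ♟ ♟ ♟ ♟ · · ♟│7
6│♞ · · · · ♟ · ♞│6
5│· · ♙ · · · ♟ ·│5
4│· · · ♙ · · · ·│4
3│· · · · ♔ ♘ · ·│3
2│♙ ♙ · · ♙ ♙ ♙ ♙│2
1│♖ ♘ ♗ ♕ · ♗ · ♖│1
  ─────────────────
  a b c d e f g h


a6, h6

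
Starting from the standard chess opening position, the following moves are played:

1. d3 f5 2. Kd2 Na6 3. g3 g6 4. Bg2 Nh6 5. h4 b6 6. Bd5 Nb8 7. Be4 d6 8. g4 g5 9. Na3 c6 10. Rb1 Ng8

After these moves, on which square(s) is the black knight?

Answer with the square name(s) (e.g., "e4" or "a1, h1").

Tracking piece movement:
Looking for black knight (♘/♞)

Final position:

  a b c d e f g h
  ─────────────────
8│♜ ♞ ♝ ♛ ♚ ♝ ♞ ♜│8
7│♟ · · · ♟ · · ♟│7
6│· ♟ ♟ ♟ · · · ·│6
5│· · · · · ♟ ♟ ·│5
4│· · · · ♗ · ♙ ♙│4
3│♘ · · ♙ · · · ·│3
2│♙ ♙ ♙ ♔ ♙ ♙ · ·│2
1│· ♖ ♗ ♕ · · ♘ ♖│1
  ─────────────────
  a b c d e f g h


b8, g8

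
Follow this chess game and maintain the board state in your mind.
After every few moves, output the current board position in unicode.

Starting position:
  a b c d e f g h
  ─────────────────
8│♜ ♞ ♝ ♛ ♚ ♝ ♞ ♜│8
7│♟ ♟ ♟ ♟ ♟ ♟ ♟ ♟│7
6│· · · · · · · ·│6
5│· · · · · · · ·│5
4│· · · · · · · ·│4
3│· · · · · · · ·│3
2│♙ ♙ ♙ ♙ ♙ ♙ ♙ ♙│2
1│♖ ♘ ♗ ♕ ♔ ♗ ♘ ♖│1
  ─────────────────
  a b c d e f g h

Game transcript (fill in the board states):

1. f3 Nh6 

  a b c d e f g h
  ─────────────────
8│♜ ♞ ♝ ♛ ♚ ♝ · ♜│8
7│♟ ♟ ♟ ♟ ♟ ♟ ♟ ♟│7
6│· · · · · · · ♞│6
5│· · · · · · · ·│5
4│· · · · · · · ·│4
3│· · · · · ♙ · ·│3
2│♙ ♙ ♙ ♙ ♙ · ♙ ♙│2
1│♖ ♘ ♗ ♕ ♔ ♗ ♘ ♖│1
  ─────────────────
  a b c d e f g h

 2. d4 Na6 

  a b c d e f g h
  ─────────────────
8│♜ · ♝ ♛ ♚ ♝ · ♜│8
7│♟ ♟ ♟ ♟ ♟ ♟ ♟ ♟│7
6│♞ · · · · · · ♞│6
5│· · · · · · · ·│5
4│· · · ♙ · · · ·│4
3│· · · · · ♙ · ·│3
2│♙ ♙ ♙ · ♙ · ♙ ♙│2
1│♖ ♘ ♗ ♕ ♔ ♗ ♘ ♖│1
  ─────────────────
  a b c d e f g h

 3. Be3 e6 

  a b c d e f g h
  ─────────────────
8│♜ · ♝ ♛ ♚ ♝ · ♜│8
7│♟ ♟ ♟ ♟ · ♟ ♟ ♟│7
6│♞ · · · ♟ · · ♞│6
5│· · · · · · · ·│5
4│· · · ♙ · · · ·│4
3│· · · · ♗ ♙ · ·│3
2│♙ ♙ ♙ · ♙ · ♙ ♙│2
1│♖ ♘ · ♕ ♔ ♗ ♘ ♖│1
  ─────────────────
  a b c d e f g h

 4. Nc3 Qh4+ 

  a b c d e f g h
  ─────────────────
8│♜ · ♝ · ♚ ♝ · ♜│8
7│♟ ♟ ♟ ♟ · ♟ ♟ ♟│7
6│♞ · · · ♟ · · ♞│6
5│· · · · · · · ·│5
4│· · · ♙ · · · ♛│4
3│· · ♘ · ♗ ♙ · ·│3
2│♙ ♙ ♙ · ♙ · ♙ ♙│2
1│♖ · · ♕ ♔ ♗ ♘ ♖│1
  ─────────────────
  a b c d e f g h

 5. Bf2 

  a b c d e f g h
  ─────────────────
8│♜ · ♝ · ♚ ♝ · ♜│8
7│♟ ♟ ♟ ♟ · ♟ ♟ ♟│7
6│♞ · · · ♟ · · ♞│6
5│· · · · · · · ·│5
4│· · · ♙ · · · ♛│4
3│· · ♘ · · ♙ · ·│3
2│♙ ♙ ♙ · ♙ ♗ ♙ ♙│2
1│♖ · · ♕ ♔ ♗ ♘ ♖│1
  ─────────────────
  a b c d e f g h
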